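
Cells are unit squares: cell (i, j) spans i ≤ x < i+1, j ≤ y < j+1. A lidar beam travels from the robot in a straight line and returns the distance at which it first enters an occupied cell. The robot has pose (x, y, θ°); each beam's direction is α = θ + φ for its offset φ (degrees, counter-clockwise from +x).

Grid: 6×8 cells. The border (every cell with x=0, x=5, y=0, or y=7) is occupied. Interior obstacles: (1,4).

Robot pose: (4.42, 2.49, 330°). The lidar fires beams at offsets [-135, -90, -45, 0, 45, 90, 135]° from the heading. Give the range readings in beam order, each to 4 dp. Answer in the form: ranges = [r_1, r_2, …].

beam 1: φ=-135°, α=195°
  d=(-0.9659,-0.2588)  start (4,2)  tX=0.4348 tY=1.8932  stride 1/|dx|=1.0353 1/|dy|=3.8637
    cross x-line → (3,2), t=0.4348
    cross x-line → (2,2), t=1.4701
    cross y-line → (2,1), t=1.8932
    cross x-line → (1,1), t=2.5054
    cross x-line → (0,1), t=3.5406 (wall)
  → r_1 = 3.5406
beam 2: φ=-90°, α=240°
  d=(-0.5000,-0.8660)  start (4,2)  tX=0.8400 tY=0.5658  stride 1/|dx|=2.0000 1/|dy|=1.1547
    cross y-line → (4,1), t=0.5658
    cross x-line → (3,1), t=0.8400
    cross y-line → (3,0), t=1.7205 (wall)
  → r_2 = 1.7205
beam 3: φ=-45°, α=285°
  d=(0.2588,-0.9659)  start (4,2)  tX=2.2409 tY=0.5073  stride 1/|dx|=3.8637 1/|dy|=1.0353
    cross y-line → (4,1), t=0.5073
    cross y-line → (4,0), t=1.5426 (wall)
  → r_3 = 1.5426
beam 4: φ=0°, α=330°
  d=(0.8660,-0.5000)  start (4,2)  tX=0.6697 tY=0.9800  stride 1/|dx|=1.1547 1/|dy|=2.0000
    cross x-line → (5,2), t=0.6697 (wall)
  → r_4 = 0.6697
beam 5: φ=45°, α=15°
  d=(0.9659,0.2588)  start (4,2)  tX=0.6005 tY=1.9705  stride 1/|dx|=1.0353 1/|dy|=3.8637
    cross x-line → (5,2), t=0.6005 (wall)
  → r_5 = 0.6005
beam 6: φ=90°, α=60°
  d=(0.5000,0.8660)  start (4,2)  tX=1.1600 tY=0.5889  stride 1/|dx|=2.0000 1/|dy|=1.1547
    cross y-line → (4,3), t=0.5889
    cross x-line → (5,3), t=1.1600 (wall)
  → r_6 = 1.1600
beam 7: φ=135°, α=105°
  d=(-0.2588,0.9659)  start (4,2)  tX=1.6228 tY=0.5280  stride 1/|dx|=3.8637 1/|dy|=1.0353
    cross y-line → (4,3), t=0.5280
    cross y-line → (4,4), t=1.5633
    cross x-line → (3,4), t=1.6228
    cross y-line → (3,5), t=2.5985
    cross y-line → (3,6), t=3.6338
    cross y-line → (3,7), t=4.6691 (wall)
  → r_7 = 4.6691

ranges = [3.5406, 1.7205, 1.5426, 0.6697, 0.6005, 1.1600, 4.6691]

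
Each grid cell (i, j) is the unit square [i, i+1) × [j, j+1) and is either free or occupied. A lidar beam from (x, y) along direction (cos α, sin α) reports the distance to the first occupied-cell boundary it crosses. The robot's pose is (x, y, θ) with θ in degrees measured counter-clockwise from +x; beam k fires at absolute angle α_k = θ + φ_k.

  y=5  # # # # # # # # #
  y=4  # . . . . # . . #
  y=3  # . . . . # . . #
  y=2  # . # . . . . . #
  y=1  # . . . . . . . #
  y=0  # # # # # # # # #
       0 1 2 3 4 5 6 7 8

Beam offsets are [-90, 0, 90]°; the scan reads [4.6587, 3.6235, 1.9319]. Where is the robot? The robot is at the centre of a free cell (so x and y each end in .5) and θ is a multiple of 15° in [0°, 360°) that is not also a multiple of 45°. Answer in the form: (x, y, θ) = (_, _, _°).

Candidates: 25 free-cell centres × 16 headings = 400 poses. Raycast each; keep the one whose scan matches to 4 dp.
  (7.5, 2.5, 240°): beam 1 = 1.7321 ≠ 4.6587 ✗
  (3.5, 3.5, 330°): beam 1 = 1.0000 ≠ 4.6587 ✗
  (2.5, 3.5, 120°): beam 1 = 2.8868 ≠ 4.6587 ✗
  …
  (3.5, 1.5, 105°): r_1=4.6587, r_2=3.6235, r_3=1.9319 — all match ✓
Only this pose fits every beam.

(x, y, θ) = (3.5, 1.5, 105°)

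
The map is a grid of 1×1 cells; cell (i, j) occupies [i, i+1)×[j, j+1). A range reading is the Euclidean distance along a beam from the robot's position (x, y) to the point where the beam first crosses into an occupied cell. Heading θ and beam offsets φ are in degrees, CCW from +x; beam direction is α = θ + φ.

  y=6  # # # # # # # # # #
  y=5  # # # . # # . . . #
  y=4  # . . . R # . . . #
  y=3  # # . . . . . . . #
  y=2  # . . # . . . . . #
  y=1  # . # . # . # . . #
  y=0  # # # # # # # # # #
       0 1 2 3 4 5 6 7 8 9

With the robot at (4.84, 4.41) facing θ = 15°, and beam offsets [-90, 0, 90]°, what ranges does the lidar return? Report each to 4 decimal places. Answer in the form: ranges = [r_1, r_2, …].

ranges = [3.5303, 0.1656, 0.6108]

beam 1: φ=-90°, α=285°
  d=(0.2588,-0.9659)  start (4,4)  tX=0.6182 tY=0.4245  stride 1/|dx|=3.8637 1/|dy|=1.0353
    cross y-line → (4,3), t=0.4245
    cross x-line → (5,3), t=0.6182
    cross y-line → (5,2), t=1.4597
    cross y-line → (5,1), t=2.4950
    cross y-line → (5,0), t=3.5303 (wall)
  → r_1 = 3.5303
beam 2: φ=0°, α=15°
  d=(0.9659,0.2588)  start (4,4)  tX=0.1656 tY=2.2796  stride 1/|dx|=1.0353 1/|dy|=3.8637
    cross x-line → (5,4), t=0.1656 (wall)
  → r_2 = 0.1656
beam 3: φ=90°, α=105°
  d=(-0.2588,0.9659)  start (4,4)  tX=3.2455 tY=0.6108  stride 1/|dx|=3.8637 1/|dy|=1.0353
    cross y-line → (4,5), t=0.6108 (wall)
  → r_3 = 0.6108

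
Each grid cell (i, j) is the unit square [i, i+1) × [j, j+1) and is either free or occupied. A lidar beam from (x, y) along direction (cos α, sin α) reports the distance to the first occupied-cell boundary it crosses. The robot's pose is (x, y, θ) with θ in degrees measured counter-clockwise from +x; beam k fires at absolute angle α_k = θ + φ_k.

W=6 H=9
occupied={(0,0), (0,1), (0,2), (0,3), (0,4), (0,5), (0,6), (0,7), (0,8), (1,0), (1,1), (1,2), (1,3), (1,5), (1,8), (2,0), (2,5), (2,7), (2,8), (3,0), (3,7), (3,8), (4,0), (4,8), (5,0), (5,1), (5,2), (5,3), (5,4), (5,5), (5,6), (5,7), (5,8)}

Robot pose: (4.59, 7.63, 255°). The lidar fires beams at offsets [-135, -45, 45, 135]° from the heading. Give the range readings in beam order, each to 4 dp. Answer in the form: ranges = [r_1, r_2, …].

ranges = [0.4272, 0.6813, 0.8200, 0.4734]

beam 1: φ=-135°, α=120°
  d=(-0.5000,0.8660)  start (4,7)  tX=1.1800 tY=0.4272  stride 1/|dx|=2.0000 1/|dy|=1.1547
    cross y-line → (4,8), t=0.4272 (wall)
  → r_1 = 0.4272
beam 2: φ=-45°, α=210°
  d=(-0.8660,-0.5000)  start (4,7)  tX=0.6813 tY=1.2600  stride 1/|dx|=1.1547 1/|dy|=2.0000
    cross x-line → (3,7), t=0.6813 (wall)
  → r_2 = 0.6813
beam 3: φ=45°, α=300°
  d=(0.5000,-0.8660)  start (4,7)  tX=0.8200 tY=0.7275  stride 1/|dx|=2.0000 1/|dy|=1.1547
    cross y-line → (4,6), t=0.7275
    cross x-line → (5,6), t=0.8200 (wall)
  → r_3 = 0.8200
beam 4: φ=135°, α=30°
  d=(0.8660,0.5000)  start (4,7)  tX=0.4734 tY=0.7400  stride 1/|dx|=1.1547 1/|dy|=2.0000
    cross x-line → (5,7), t=0.4734 (wall)
  → r_4 = 0.4734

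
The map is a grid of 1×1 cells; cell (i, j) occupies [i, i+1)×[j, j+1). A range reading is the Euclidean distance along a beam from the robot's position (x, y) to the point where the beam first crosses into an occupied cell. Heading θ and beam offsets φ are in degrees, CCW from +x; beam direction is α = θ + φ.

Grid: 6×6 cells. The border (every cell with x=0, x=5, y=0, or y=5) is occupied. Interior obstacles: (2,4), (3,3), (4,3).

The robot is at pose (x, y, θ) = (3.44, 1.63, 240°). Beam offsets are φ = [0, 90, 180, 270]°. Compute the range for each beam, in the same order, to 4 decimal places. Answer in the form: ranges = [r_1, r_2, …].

beam 1: φ=0°, α=240°
  dir = (cos 240°, sin 240°) = (-0.5000, -0.8660); from cell (3,1)
  next x-line at t=0.8800, next y-line at t=0.7275; Δt_x=2.0000, Δt_y=1.1547
    y: enter (3,0) at t=0.7275 ← occupied
  → r_1 = 0.7275
beam 2: φ=90°, α=330°
  dir = (cos 330°, sin 330°) = (0.8660, -0.5000); from cell (3,1)
  next x-line at t=0.6466, next y-line at t=1.2600; Δt_x=1.1547, Δt_y=2.0000
    x: enter (4,1) at t=0.6466
    y: enter (4,0) at t=1.2600 ← occupied
  → r_2 = 1.2600
beam 3: φ=180°, α=60°
  dir = (cos 60°, sin 60°) = (0.5000, 0.8660); from cell (3,1)
  next x-line at t=1.1200, next y-line at t=0.4272; Δt_x=2.0000, Δt_y=1.1547
    y: enter (3,2) at t=0.4272
    x: enter (4,2) at t=1.1200
    y: enter (4,3) at t=1.5819 ← occupied
  → r_3 = 1.5819
beam 4: φ=270°, α=150°
  dir = (cos 150°, sin 150°) = (-0.8660, 0.5000); from cell (3,1)
  next x-line at t=0.5081, next y-line at t=0.7400; Δt_x=1.1547, Δt_y=2.0000
    x: enter (2,1) at t=0.5081
    y: enter (2,2) at t=0.7400
    x: enter (1,2) at t=1.6628
    y: enter (1,3) at t=2.7400
    x: enter (0,3) at t=2.8175 ← occupied
  → r_4 = 2.8175

ranges = [0.7275, 1.2600, 1.5819, 2.8175]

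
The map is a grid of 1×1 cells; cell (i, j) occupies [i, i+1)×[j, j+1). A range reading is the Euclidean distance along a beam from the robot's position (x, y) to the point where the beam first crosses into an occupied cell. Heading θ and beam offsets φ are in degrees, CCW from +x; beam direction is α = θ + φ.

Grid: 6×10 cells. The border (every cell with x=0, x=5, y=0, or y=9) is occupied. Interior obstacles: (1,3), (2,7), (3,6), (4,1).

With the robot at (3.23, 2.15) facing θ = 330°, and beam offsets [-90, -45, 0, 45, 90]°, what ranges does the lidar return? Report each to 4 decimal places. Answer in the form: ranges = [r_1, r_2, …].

beam 1: φ=-90°, α=240°
  dir = (cos 240°, sin 240°) = (-0.5000, -0.8660); from cell (3,2)
  next x-line at t=0.4600, next y-line at t=0.1732; Δt_x=2.0000, Δt_y=1.1547
    y: enter (3,1) at t=0.1732
    x: enter (2,1) at t=0.4600
    y: enter (2,0) at t=1.3279 ← occupied
  → r_1 = 1.3279
beam 2: φ=-45°, α=285°
  dir = (cos 285°, sin 285°) = (0.2588, -0.9659); from cell (3,2)
  next x-line at t=2.9751, next y-line at t=0.1553; Δt_x=3.8637, Δt_y=1.0353
    y: enter (3,1) at t=0.1553
    y: enter (3,0) at t=1.1906 ← occupied
  → r_2 = 1.1906
beam 3: φ=0°, α=330°
  dir = (cos 330°, sin 330°) = (0.8660, -0.5000); from cell (3,2)
  next x-line at t=0.8891, next y-line at t=0.3000; Δt_x=1.1547, Δt_y=2.0000
    y: enter (3,1) at t=0.3000
    x: enter (4,1) at t=0.8891 ← occupied
  → r_3 = 0.8891
beam 4: φ=45°, α=15°
  dir = (cos 15°, sin 15°) = (0.9659, 0.2588); from cell (3,2)
  next x-line at t=0.7972, next y-line at t=3.2841; Δt_x=1.0353, Δt_y=3.8637
    x: enter (4,2) at t=0.7972
    x: enter (5,2) at t=1.8324 ← occupied
  → r_4 = 1.8324
beam 5: φ=90°, α=60°
  dir = (cos 60°, sin 60°) = (0.5000, 0.8660); from cell (3,2)
  next x-line at t=1.5400, next y-line at t=0.9815; Δt_x=2.0000, Δt_y=1.1547
    y: enter (3,3) at t=0.9815
    x: enter (4,3) at t=1.5400
    y: enter (4,4) at t=2.1362
    y: enter (4,5) at t=3.2909
    x: enter (5,5) at t=3.5400 ← occupied
  → r_5 = 3.5400

ranges = [1.3279, 1.1906, 0.8891, 1.8324, 3.5400]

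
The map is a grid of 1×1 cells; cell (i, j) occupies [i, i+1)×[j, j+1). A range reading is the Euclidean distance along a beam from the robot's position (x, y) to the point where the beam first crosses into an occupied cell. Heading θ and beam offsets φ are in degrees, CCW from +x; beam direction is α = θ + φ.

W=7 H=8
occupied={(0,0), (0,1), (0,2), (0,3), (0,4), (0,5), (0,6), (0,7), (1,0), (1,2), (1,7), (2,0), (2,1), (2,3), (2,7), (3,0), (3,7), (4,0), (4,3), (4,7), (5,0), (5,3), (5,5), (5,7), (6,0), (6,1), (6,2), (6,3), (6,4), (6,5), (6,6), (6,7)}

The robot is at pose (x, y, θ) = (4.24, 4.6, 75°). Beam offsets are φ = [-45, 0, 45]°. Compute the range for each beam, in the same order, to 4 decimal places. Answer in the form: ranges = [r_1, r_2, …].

ranges = [0.8776, 2.4847, 2.7713]

beam 1: φ=-45°, α=30°
  dir = (cos 30°, sin 30°) = (0.8660, 0.5000); from cell (4,4)
  next x-line at t=0.8776, next y-line at t=0.8000; Δt_x=1.1547, Δt_y=2.0000
    y: enter (4,5) at t=0.8000
    x: enter (5,5) at t=0.8776 ← occupied
  → r_1 = 0.8776
beam 2: φ=0°, α=75°
  dir = (cos 75°, sin 75°) = (0.2588, 0.9659); from cell (4,4)
  next x-line at t=2.9364, next y-line at t=0.4141; Δt_x=3.8637, Δt_y=1.0353
    y: enter (4,5) at t=0.4141
    y: enter (4,6) at t=1.4494
    y: enter (4,7) at t=2.4847 ← occupied
  → r_2 = 2.4847
beam 3: φ=45°, α=120°
  dir = (cos 120°, sin 120°) = (-0.5000, 0.8660); from cell (4,4)
  next x-line at t=0.4800, next y-line at t=0.4619; Δt_x=2.0000, Δt_y=1.1547
    y: enter (4,5) at t=0.4619
    x: enter (3,5) at t=0.4800
    y: enter (3,6) at t=1.6166
    x: enter (2,6) at t=2.4800
    y: enter (2,7) at t=2.7713 ← occupied
  → r_3 = 2.7713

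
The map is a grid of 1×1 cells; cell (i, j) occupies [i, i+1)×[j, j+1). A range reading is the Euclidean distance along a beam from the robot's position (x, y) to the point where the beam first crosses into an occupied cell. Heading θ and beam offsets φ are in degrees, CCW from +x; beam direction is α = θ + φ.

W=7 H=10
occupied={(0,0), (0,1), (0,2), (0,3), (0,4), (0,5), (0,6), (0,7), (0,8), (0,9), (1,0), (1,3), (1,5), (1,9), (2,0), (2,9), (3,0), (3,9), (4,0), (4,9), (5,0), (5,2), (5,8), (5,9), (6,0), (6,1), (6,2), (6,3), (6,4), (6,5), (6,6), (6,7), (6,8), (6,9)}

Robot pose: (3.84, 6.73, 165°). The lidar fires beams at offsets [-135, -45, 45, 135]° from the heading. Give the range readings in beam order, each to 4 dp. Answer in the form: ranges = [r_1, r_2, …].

ranges = [2.4942, 2.6212, 2.1246, 4.3070]

beam 1: φ=-135°, α=30°
  d=(0.8660,0.5000)  start (3,6)  tX=0.1848 tY=0.5400  stride 1/|dx|=1.1547 1/|dy|=2.0000
    cross x-line → (4,6), t=0.1848
    cross y-line → (4,7), t=0.5400
    cross x-line → (5,7), t=1.3395
    cross x-line → (6,7), t=2.4942 (wall)
  → r_1 = 2.4942
beam 2: φ=-45°, α=120°
  d=(-0.5000,0.8660)  start (3,6)  tX=1.6800 tY=0.3118  stride 1/|dx|=2.0000 1/|dy|=1.1547
    cross y-line → (3,7), t=0.3118
    cross y-line → (3,8), t=1.4665
    cross x-line → (2,8), t=1.6800
    cross y-line → (2,9), t=2.6212 (wall)
  → r_2 = 2.6212
beam 3: φ=45°, α=210°
  d=(-0.8660,-0.5000)  start (3,6)  tX=0.9699 tY=1.4600  stride 1/|dx|=1.1547 1/|dy|=2.0000
    cross x-line → (2,6), t=0.9699
    cross y-line → (2,5), t=1.4600
    cross x-line → (1,5), t=2.1246 (wall)
  → r_3 = 2.1246
beam 4: φ=135°, α=300°
  d=(0.5000,-0.8660)  start (3,6)  tX=0.3200 tY=0.8429  stride 1/|dx|=2.0000 1/|dy|=1.1547
    cross x-line → (4,6), t=0.3200
    cross y-line → (4,5), t=0.8429
    cross y-line → (4,4), t=1.9976
    cross x-line → (5,4), t=2.3200
    cross y-line → (5,3), t=3.1523
    cross y-line → (5,2), t=4.3070 (wall)
  → r_4 = 4.3070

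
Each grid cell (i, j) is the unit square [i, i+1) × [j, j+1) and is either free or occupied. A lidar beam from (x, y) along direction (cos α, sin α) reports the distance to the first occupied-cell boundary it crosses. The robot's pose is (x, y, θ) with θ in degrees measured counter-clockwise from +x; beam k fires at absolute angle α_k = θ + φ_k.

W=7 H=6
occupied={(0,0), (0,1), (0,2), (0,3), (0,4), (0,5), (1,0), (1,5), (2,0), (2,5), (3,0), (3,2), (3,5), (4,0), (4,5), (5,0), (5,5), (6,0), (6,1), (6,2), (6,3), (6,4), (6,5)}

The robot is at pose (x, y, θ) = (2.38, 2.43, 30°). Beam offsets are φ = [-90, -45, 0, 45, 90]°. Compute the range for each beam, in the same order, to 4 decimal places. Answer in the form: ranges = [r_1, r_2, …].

ranges = [1.6512, 0.6419, 0.7159, 2.6607, 2.7600]

beam 1: φ=-90°, α=300°
  direction (0.5000, -0.8660); cell (2,2); t to first gridline: x 1.2400, y 0.4965 (then +2.0000 / +1.1547)
    (2,1) via y @ 0.4965
    (3,1) via x @ 1.2400
    (3,0) via y @ 1.6512  # hit
  → r_1 = 1.6512
beam 2: φ=-45°, α=345°
  direction (0.9659, -0.2588); cell (2,2); t to first gridline: x 0.6419, y 1.6614 (then +1.0353 / +3.8637)
    (3,2) via x @ 0.6419  # hit
  → r_2 = 0.6419
beam 3: φ=0°, α=30°
  direction (0.8660, 0.5000); cell (2,2); t to first gridline: x 0.7159, y 1.1400 (then +1.1547 / +2.0000)
    (3,2) via x @ 0.7159  # hit
  → r_3 = 0.7159
beam 4: φ=45°, α=75°
  direction (0.2588, 0.9659); cell (2,2); t to first gridline: x 2.3955, y 0.5901 (then +3.8637 / +1.0353)
    (2,3) via y @ 0.5901
    (2,4) via y @ 1.6254
    (3,4) via x @ 2.3955
    (3,5) via y @ 2.6607  # hit
  → r_4 = 2.6607
beam 5: φ=90°, α=120°
  direction (-0.5000, 0.8660); cell (2,2); t to first gridline: x 0.7600, y 0.6582 (then +2.0000 / +1.1547)
    (2,3) via y @ 0.6582
    (1,3) via x @ 0.7600
    (1,4) via y @ 1.8129
    (0,4) via x @ 2.7600  # hit
  → r_5 = 2.7600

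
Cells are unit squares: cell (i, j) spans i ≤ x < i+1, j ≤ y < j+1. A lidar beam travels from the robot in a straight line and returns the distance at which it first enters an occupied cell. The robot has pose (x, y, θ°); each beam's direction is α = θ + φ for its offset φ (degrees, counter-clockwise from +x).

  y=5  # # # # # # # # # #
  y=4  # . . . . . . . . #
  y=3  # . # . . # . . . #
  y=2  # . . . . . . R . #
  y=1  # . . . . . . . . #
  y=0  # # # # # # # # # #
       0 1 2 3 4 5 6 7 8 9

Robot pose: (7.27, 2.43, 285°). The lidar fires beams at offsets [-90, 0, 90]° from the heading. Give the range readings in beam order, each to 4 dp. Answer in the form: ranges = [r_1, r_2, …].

ranges = [5.5251, 1.4804, 1.7910]

beam 1: φ=-90°, α=195°
  cosα=-0.9659 sinα=-0.2588 | (7,2) | tMaxX 0.2795 tMaxY 1.6614 | tΔX 1.0353 tΔY 3.8637
    t=0.2795 [x] (6,2)
    t=1.3148 [x] (5,2)
    t=1.6614 [y] (5,1)
    t=2.3501 [x] (4,1)
    t=3.3854 [x] (3,1)
    t=4.4206 [x] (2,1)
    t=5.4559 [x] (1,1)
    t=5.5251 [y] (1,0) — stop
  → r_1 = 5.5251
beam 2: φ=0°, α=285°
  cosα=0.2588 sinα=-0.9659 | (7,2) | tMaxX 2.8205 tMaxY 0.4452 | tΔX 3.8637 tΔY 1.0353
    t=0.4452 [y] (7,1)
    t=1.4804 [y] (7,0) — stop
  → r_2 = 1.4804
beam 3: φ=90°, α=15°
  cosα=0.9659 sinα=0.2588 | (7,2) | tMaxX 0.7558 tMaxY 2.2023 | tΔX 1.0353 tΔY 3.8637
    t=0.7558 [x] (8,2)
    t=1.7910 [x] (9,2) — stop
  → r_3 = 1.7910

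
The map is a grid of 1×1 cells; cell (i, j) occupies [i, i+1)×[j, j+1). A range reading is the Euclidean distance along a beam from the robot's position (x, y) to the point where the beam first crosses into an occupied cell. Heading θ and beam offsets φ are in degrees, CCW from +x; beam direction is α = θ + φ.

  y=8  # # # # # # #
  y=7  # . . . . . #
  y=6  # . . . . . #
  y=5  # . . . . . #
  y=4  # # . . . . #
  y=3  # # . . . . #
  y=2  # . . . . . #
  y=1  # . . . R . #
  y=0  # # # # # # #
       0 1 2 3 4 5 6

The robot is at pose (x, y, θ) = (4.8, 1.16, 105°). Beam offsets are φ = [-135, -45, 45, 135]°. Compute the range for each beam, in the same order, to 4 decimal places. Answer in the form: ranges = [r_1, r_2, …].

beam 1: φ=-135°, α=330°
  d=(0.8660,-0.5000)  start (4,1)  tX=0.2309 tY=0.3200  stride 1/|dx|=1.1547 1/|dy|=2.0000
    cross x-line → (5,1), t=0.2309
    cross y-line → (5,0), t=0.3200 (wall)
  → r_1 = 0.3200
beam 2: φ=-45°, α=60°
  d=(0.5000,0.8660)  start (4,1)  tX=0.4000 tY=0.9699  stride 1/|dx|=2.0000 1/|dy|=1.1547
    cross x-line → (5,1), t=0.4000
    cross y-line → (5,2), t=0.9699
    cross y-line → (5,3), t=2.1246
    cross x-line → (6,3), t=2.4000 (wall)
  → r_2 = 2.4000
beam 3: φ=45°, α=150°
  d=(-0.8660,0.5000)  start (4,1)  tX=0.9238 tY=1.6800  stride 1/|dx|=1.1547 1/|dy|=2.0000
    cross x-line → (3,1), t=0.9238
    cross y-line → (3,2), t=1.6800
    cross x-line → (2,2), t=2.0785
    cross x-line → (1,2), t=3.2332
    cross y-line → (1,3), t=3.6800 (wall)
  → r_3 = 3.6800
beam 4: φ=135°, α=240°
  d=(-0.5000,-0.8660)  start (4,1)  tX=1.6000 tY=0.1848  stride 1/|dx|=2.0000 1/|dy|=1.1547
    cross y-line → (4,0), t=0.1848 (wall)
  → r_4 = 0.1848

ranges = [0.3200, 2.4000, 3.6800, 0.1848]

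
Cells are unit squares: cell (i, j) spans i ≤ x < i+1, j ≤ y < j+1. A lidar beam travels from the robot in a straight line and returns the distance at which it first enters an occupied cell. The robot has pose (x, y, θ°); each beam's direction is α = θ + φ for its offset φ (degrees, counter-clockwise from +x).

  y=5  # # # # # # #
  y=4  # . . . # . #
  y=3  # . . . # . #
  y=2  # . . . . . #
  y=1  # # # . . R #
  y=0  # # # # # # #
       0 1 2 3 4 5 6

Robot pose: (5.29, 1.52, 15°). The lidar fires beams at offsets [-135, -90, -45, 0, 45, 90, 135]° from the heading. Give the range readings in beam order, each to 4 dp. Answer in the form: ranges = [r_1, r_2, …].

beam 1: φ=-135°, α=240°
  dir = (cos 240°, sin 240°) = (-0.5000, -0.8660); from cell (5,1)
  next x-line at t=0.5800, next y-line at t=0.6004; Δt_x=2.0000, Δt_y=1.1547
    x: enter (4,1) at t=0.5800
    y: enter (4,0) at t=0.6004 ← occupied
  → r_1 = 0.6004
beam 2: φ=-90°, α=285°
  dir = (cos 285°, sin 285°) = (0.2588, -0.9659); from cell (5,1)
  next x-line at t=2.7432, next y-line at t=0.5383; Δt_x=3.8637, Δt_y=1.0353
    y: enter (5,0) at t=0.5383 ← occupied
  → r_2 = 0.5383
beam 3: φ=-45°, α=330°
  dir = (cos 330°, sin 330°) = (0.8660, -0.5000); from cell (5,1)
  next x-line at t=0.8198, next y-line at t=1.0400; Δt_x=1.1547, Δt_y=2.0000
    x: enter (6,1) at t=0.8198 ← occupied
  → r_3 = 0.8198
beam 4: φ=0°, α=15°
  dir = (cos 15°, sin 15°) = (0.9659, 0.2588); from cell (5,1)
  next x-line at t=0.7350, next y-line at t=1.8546; Δt_x=1.0353, Δt_y=3.8637
    x: enter (6,1) at t=0.7350 ← occupied
  → r_4 = 0.7350
beam 5: φ=45°, α=60°
  dir = (cos 60°, sin 60°) = (0.5000, 0.8660); from cell (5,1)
  next x-line at t=1.4200, next y-line at t=0.5543; Δt_x=2.0000, Δt_y=1.1547
    y: enter (5,2) at t=0.5543
    x: enter (6,2) at t=1.4200 ← occupied
  → r_5 = 1.4200
beam 6: φ=90°, α=105°
  dir = (cos 105°, sin 105°) = (-0.2588, 0.9659); from cell (5,1)
  next x-line at t=1.1205, next y-line at t=0.4969; Δt_x=3.8637, Δt_y=1.0353
    y: enter (5,2) at t=0.4969
    x: enter (4,2) at t=1.1205
    y: enter (4,3) at t=1.5322 ← occupied
  → r_6 = 1.5322
beam 7: φ=135°, α=150°
  dir = (cos 150°, sin 150°) = (-0.8660, 0.5000); from cell (5,1)
  next x-line at t=0.3349, next y-line at t=0.9600; Δt_x=1.1547, Δt_y=2.0000
    x: enter (4,1) at t=0.3349
    y: enter (4,2) at t=0.9600
    x: enter (3,2) at t=1.4896
    x: enter (2,2) at t=2.6443
    y: enter (2,3) at t=2.9600
    x: enter (1,3) at t=3.7990
    x: enter (0,3) at t=4.9537 ← occupied
  → r_7 = 4.9537

ranges = [0.6004, 0.5383, 0.8198, 0.7350, 1.4200, 1.5322, 4.9537]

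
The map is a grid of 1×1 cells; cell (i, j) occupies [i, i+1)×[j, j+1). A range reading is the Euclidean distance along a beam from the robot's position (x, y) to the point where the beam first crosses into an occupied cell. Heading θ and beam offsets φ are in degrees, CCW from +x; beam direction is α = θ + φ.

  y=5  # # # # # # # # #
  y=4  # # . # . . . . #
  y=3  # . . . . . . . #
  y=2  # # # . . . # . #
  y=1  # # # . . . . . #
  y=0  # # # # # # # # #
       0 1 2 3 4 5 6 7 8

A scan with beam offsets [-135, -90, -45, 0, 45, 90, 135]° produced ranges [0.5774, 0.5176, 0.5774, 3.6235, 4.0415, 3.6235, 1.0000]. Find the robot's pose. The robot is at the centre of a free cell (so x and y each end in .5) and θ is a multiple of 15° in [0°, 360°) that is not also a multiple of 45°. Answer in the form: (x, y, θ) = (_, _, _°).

(x, y, θ) = (4.5, 4.5, 255°)

Candidates: 21 free-cell centres × 16 headings = 336 poses. Raycast each; keep the one whose scan matches to 4 dp.
  (6.5, 3.5, 30°): beam 1 = 0.5176 ≠ 0.5774 ✗
  (1.5, 3.5, 210°): beam 1 = 0.5176 ≠ 0.5774 ✗
  (6.5, 3.5, 75°): beam 2 = 1.5529 ≠ 0.5176 ✗
  …
  (4.5, 4.5, 255°): r_1=0.5774, r_2=0.5176, r_3=0.5774, r_4=3.6235, r_5=4.0415, r_6=3.6235, r_7=1.0000 — all match ✓
No second candidate reproduces the full scan.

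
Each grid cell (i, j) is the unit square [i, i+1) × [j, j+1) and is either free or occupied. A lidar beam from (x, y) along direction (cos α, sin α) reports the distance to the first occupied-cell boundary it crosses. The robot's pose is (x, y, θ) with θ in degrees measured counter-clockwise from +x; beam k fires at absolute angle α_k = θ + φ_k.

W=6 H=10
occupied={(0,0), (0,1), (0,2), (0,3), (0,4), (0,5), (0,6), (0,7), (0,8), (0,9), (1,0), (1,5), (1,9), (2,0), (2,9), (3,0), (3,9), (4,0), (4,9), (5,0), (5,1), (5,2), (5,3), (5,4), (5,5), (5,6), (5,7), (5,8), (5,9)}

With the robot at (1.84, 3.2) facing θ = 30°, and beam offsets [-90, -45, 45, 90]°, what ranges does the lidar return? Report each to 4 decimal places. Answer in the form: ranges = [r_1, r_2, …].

ranges = [2.5403, 3.2715, 6.0046, 1.6800]

beam 1: φ=-90°, α=300°
  dir = (cos 300°, sin 300°) = (0.5000, -0.8660); from cell (1,3)
  next x-line at t=0.3200, next y-line at t=0.2309; Δt_x=2.0000, Δt_y=1.1547
    y: enter (1,2) at t=0.2309
    x: enter (2,2) at t=0.3200
    y: enter (2,1) at t=1.3856
    x: enter (3,1) at t=2.3200
    y: enter (3,0) at t=2.5403 ← occupied
  → r_1 = 2.5403
beam 2: φ=-45°, α=345°
  dir = (cos 345°, sin 345°) = (0.9659, -0.2588); from cell (1,3)
  next x-line at t=0.1656, next y-line at t=0.7727; Δt_x=1.0353, Δt_y=3.8637
    x: enter (2,3) at t=0.1656
    y: enter (2,2) at t=0.7727
    x: enter (3,2) at t=1.2009
    x: enter (4,2) at t=2.2362
    x: enter (5,2) at t=3.2715 ← occupied
  → r_2 = 3.2715
beam 3: φ=45°, α=75°
  dir = (cos 75°, sin 75°) = (0.2588, 0.9659); from cell (1,3)
  next x-line at t=0.6182, next y-line at t=0.8282; Δt_x=3.8637, Δt_y=1.0353
    x: enter (2,3) at t=0.6182
    y: enter (2,4) at t=0.8282
    y: enter (2,5) at t=1.8635
    y: enter (2,6) at t=2.8988
    y: enter (2,7) at t=3.9340
    x: enter (3,7) at t=4.4819
    y: enter (3,8) at t=4.9693
    y: enter (3,9) at t=6.0046 ← occupied
  → r_3 = 6.0046
beam 4: φ=90°, α=120°
  dir = (cos 120°, sin 120°) = (-0.5000, 0.8660); from cell (1,3)
  next x-line at t=1.6800, next y-line at t=0.9238; Δt_x=2.0000, Δt_y=1.1547
    y: enter (1,4) at t=0.9238
    x: enter (0,4) at t=1.6800 ← occupied
  → r_4 = 1.6800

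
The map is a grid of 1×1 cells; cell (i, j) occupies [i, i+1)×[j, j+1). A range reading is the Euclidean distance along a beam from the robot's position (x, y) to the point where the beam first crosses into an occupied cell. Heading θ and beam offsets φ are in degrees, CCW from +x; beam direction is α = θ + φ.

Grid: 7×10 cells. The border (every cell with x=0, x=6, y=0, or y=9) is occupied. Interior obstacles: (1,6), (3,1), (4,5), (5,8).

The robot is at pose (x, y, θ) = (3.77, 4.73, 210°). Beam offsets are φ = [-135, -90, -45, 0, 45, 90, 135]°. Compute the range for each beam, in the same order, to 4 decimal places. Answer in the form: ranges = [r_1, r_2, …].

beam 1: φ=-135°, α=75°
  direction (0.2588, 0.9659); cell (3,4); t to first gridline: x 0.8887, y 0.2795 (then +3.8637 / +1.0353)
    (3,5) via y @ 0.2795
    (4,5) via x @ 0.8887  # hit
  → r_1 = 0.8887
beam 2: φ=-90°, α=120°
  direction (-0.5000, 0.8660); cell (3,4); t to first gridline: x 1.5400, y 0.3118 (then +2.0000 / +1.1547)
    (3,5) via y @ 0.3118
    (3,6) via y @ 1.4665
    (2,6) via x @ 1.5400
    (2,7) via y @ 2.6212
    (1,7) via x @ 3.5400
    (1,8) via y @ 3.7759
    (1,9) via y @ 4.9306  # hit
  → r_2 = 4.9306
beam 3: φ=-45°, α=165°
  direction (-0.9659, 0.2588); cell (3,4); t to first gridline: x 0.7972, y 1.0432 (then +1.0353 / +3.8637)
    (2,4) via x @ 0.7972
    (2,5) via y @ 1.0432
    (1,5) via x @ 1.8324
    (0,5) via x @ 2.8677  # hit
  → r_3 = 2.8677
beam 4: φ=0°, α=210°
  direction (-0.8660, -0.5000); cell (3,4); t to first gridline: x 0.8891, y 1.4600 (then +1.1547 / +2.0000)
    (2,4) via x @ 0.8891
    (2,3) via y @ 1.4600
    (1,3) via x @ 2.0438
    (0,3) via x @ 3.1985  # hit
  → r_4 = 3.1985
beam 5: φ=45°, α=255°
  direction (-0.2588, -0.9659); cell (3,4); t to first gridline: x 2.9751, y 0.7558 (then +3.8637 / +1.0353)
    (3,3) via y @ 0.7558
    (3,2) via y @ 1.7910
    (3,1) via y @ 2.8263  # hit
  → r_5 = 2.8263
beam 6: φ=90°, α=300°
  direction (0.5000, -0.8660); cell (3,4); t to first gridline: x 0.4600, y 0.8429 (then +2.0000 / +1.1547)
    (4,4) via x @ 0.4600
    (4,3) via y @ 0.8429
    (4,2) via y @ 1.9976
    (5,2) via x @ 2.4600
    (5,1) via y @ 3.1523
    (5,0) via y @ 4.3070  # hit
  → r_6 = 4.3070
beam 7: φ=135°, α=345°
  direction (0.9659, -0.2588); cell (3,4); t to first gridline: x 0.2381, y 2.8205 (then +1.0353 / +3.8637)
    (4,4) via x @ 0.2381
    (5,4) via x @ 1.2734
    (6,4) via x @ 2.3087  # hit
  → r_7 = 2.3087

ranges = [0.8887, 4.9306, 2.8677, 3.1985, 2.8263, 4.3070, 2.3087]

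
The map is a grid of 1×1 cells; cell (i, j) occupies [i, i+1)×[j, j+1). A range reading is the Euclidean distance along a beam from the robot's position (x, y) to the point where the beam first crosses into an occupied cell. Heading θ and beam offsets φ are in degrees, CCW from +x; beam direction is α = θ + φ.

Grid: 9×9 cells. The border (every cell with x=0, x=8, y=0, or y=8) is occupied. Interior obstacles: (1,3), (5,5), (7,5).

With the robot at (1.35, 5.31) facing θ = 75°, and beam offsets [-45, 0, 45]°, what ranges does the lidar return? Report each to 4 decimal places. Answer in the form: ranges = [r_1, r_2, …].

beam 1: φ=-45°, α=30°
  d=(0.8660,0.5000)  start (1,5)  tX=0.7506 tY=1.3800  stride 1/|dx|=1.1547 1/|dy|=2.0000
    cross x-line → (2,5), t=0.7506
    cross y-line → (2,6), t=1.3800
    cross x-line → (3,6), t=1.9053
    cross x-line → (4,6), t=3.0600
    cross y-line → (4,7), t=3.3800
    cross x-line → (5,7), t=4.2147
    cross x-line → (6,7), t=5.3694
    cross y-line → (6,8), t=5.3800 (wall)
  → r_1 = 5.3800
beam 2: φ=0°, α=75°
  d=(0.2588,0.9659)  start (1,5)  tX=2.5114 tY=0.7143  stride 1/|dx|=3.8637 1/|dy|=1.0353
    cross y-line → (1,6), t=0.7143
    cross y-line → (1,7), t=1.7496
    cross x-line → (2,7), t=2.5114
    cross y-line → (2,8), t=2.7849 (wall)
  → r_2 = 2.7849
beam 3: φ=45°, α=120°
  d=(-0.5000,0.8660)  start (1,5)  tX=0.7000 tY=0.7967  stride 1/|dx|=2.0000 1/|dy|=1.1547
    cross x-line → (0,5), t=0.7000 (wall)
  → r_3 = 0.7000

ranges = [5.3800, 2.7849, 0.7000]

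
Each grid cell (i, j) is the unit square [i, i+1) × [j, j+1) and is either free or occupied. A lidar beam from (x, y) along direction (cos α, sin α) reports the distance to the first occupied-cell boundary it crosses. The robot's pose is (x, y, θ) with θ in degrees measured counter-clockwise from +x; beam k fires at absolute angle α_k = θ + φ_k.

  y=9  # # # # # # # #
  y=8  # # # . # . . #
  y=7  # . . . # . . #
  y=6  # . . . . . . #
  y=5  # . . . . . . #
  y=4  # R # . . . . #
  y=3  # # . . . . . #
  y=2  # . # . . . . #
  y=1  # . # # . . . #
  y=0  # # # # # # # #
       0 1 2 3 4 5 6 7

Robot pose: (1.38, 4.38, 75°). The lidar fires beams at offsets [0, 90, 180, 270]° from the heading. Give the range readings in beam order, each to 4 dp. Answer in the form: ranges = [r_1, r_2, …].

beam 1: φ=0°, α=75°
  dir = (cos 75°, sin 75°) = (0.2588, 0.9659); from cell (1,4)
  next x-line at t=2.3955, next y-line at t=0.6419; Δt_x=3.8637, Δt_y=1.0353
    y: enter (1,5) at t=0.6419
    y: enter (1,6) at t=1.6771
    x: enter (2,6) at t=2.3955
    y: enter (2,7) at t=2.7124
    y: enter (2,8) at t=3.7477 ← occupied
  → r_1 = 3.7477
beam 2: φ=90°, α=165°
  dir = (cos 165°, sin 165°) = (-0.9659, 0.2588); from cell (1,4)
  next x-line at t=0.3934, next y-line at t=2.3955; Δt_x=1.0353, Δt_y=3.8637
    x: enter (0,4) at t=0.3934 ← occupied
  → r_2 = 0.3934
beam 3: φ=180°, α=255°
  dir = (cos 255°, sin 255°) = (-0.2588, -0.9659); from cell (1,4)
  next x-line at t=1.4682, next y-line at t=0.3934; Δt_x=3.8637, Δt_y=1.0353
    y: enter (1,3) at t=0.3934 ← occupied
  → r_3 = 0.3934
beam 4: φ=270°, α=345°
  dir = (cos 345°, sin 345°) = (0.9659, -0.2588); from cell (1,4)
  next x-line at t=0.6419, next y-line at t=1.4682; Δt_x=1.0353, Δt_y=3.8637
    x: enter (2,4) at t=0.6419 ← occupied
  → r_4 = 0.6419

ranges = [3.7477, 0.3934, 0.3934, 0.6419]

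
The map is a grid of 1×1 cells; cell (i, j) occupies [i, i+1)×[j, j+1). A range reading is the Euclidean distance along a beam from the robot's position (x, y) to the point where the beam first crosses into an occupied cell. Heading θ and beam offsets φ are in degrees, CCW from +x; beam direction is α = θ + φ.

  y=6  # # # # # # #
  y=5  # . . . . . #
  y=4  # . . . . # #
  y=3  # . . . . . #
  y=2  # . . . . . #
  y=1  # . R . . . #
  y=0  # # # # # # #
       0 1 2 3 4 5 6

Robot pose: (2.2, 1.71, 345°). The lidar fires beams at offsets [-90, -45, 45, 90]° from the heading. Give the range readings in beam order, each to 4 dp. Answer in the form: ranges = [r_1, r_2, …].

ranges = [0.7350, 0.8198, 4.3879, 4.4413]

beam 1: φ=-90°, α=255°
  cosα=-0.2588 sinα=-0.9659 | (2,1) | tMaxX 0.7727 tMaxY 0.7350 | tΔX 3.8637 tΔY 1.0353
    t=0.7350 [y] (2,0) — stop
  → r_1 = 0.7350
beam 2: φ=-45°, α=300°
  cosα=0.5000 sinα=-0.8660 | (2,1) | tMaxX 1.6000 tMaxY 0.8198 | tΔX 2.0000 tΔY 1.1547
    t=0.8198 [y] (2,0) — stop
  → r_2 = 0.8198
beam 3: φ=45°, α=30°
  cosα=0.8660 sinα=0.5000 | (2,1) | tMaxX 0.9238 tMaxY 0.5800 | tΔX 1.1547 tΔY 2.0000
    t=0.5800 [y] (2,2)
    t=0.9238 [x] (3,2)
    t=2.0785 [x] (4,2)
    t=2.5800 [y] (4,3)
    t=3.2332 [x] (5,3)
    t=4.3879 [x] (6,3) — stop
  → r_3 = 4.3879
beam 4: φ=90°, α=75°
  cosα=0.2588 sinα=0.9659 | (2,1) | tMaxX 3.0910 tMaxY 0.3002 | tΔX 3.8637 tΔY 1.0353
    t=0.3002 [y] (2,2)
    t=1.3355 [y] (2,3)
    t=2.3708 [y] (2,4)
    t=3.0910 [x] (3,4)
    t=3.4061 [y] (3,5)
    t=4.4413 [y] (3,6) — stop
  → r_4 = 4.4413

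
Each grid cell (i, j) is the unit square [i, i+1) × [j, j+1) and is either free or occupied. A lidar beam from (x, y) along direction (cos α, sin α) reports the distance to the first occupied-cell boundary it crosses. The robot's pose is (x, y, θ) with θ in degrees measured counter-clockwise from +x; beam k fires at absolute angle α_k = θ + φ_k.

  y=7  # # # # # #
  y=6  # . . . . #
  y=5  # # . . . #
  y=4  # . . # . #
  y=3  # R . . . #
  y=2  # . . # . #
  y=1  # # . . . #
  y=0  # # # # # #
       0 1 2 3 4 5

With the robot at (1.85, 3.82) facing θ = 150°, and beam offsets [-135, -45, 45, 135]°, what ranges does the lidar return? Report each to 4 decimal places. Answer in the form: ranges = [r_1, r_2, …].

beam 1: φ=-135°, α=15°
  d=(0.9659,0.2588)  start (1,3)  tX=0.1553 tY=0.6955  stride 1/|dx|=1.0353 1/|dy|=3.8637
    cross x-line → (2,3), t=0.1553
    cross y-line → (2,4), t=0.6955
    cross x-line → (3,4), t=1.1906 (wall)
  → r_1 = 1.1906
beam 2: φ=-45°, α=105°
  d=(-0.2588,0.9659)  start (1,3)  tX=3.2841 tY=0.1863  stride 1/|dx|=3.8637 1/|dy|=1.0353
    cross y-line → (1,4), t=0.1863
    cross y-line → (1,5), t=1.2216 (wall)
  → r_2 = 1.2216
beam 3: φ=45°, α=195°
  d=(-0.9659,-0.2588)  start (1,3)  tX=0.8800 tY=3.1682  stride 1/|dx|=1.0353 1/|dy|=3.8637
    cross x-line → (0,3), t=0.8800 (wall)
  → r_3 = 0.8800
beam 4: φ=135°, α=285°
  d=(0.2588,-0.9659)  start (1,3)  tX=0.5796 tY=0.8489  stride 1/|dx|=3.8637 1/|dy|=1.0353
    cross x-line → (2,3), t=0.5796
    cross y-line → (2,2), t=0.8489
    cross y-line → (2,1), t=1.8842
    cross y-line → (2,0), t=2.9195 (wall)
  → r_4 = 2.9195

ranges = [1.1906, 1.2216, 0.8800, 2.9195]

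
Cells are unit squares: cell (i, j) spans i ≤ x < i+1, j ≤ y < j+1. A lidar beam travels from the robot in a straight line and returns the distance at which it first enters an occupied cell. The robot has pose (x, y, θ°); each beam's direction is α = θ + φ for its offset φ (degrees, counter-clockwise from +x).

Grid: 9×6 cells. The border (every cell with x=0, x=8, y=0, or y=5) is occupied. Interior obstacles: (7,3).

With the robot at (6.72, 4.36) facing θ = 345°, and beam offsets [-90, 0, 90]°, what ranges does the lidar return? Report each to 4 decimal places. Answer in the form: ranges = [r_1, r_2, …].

ranges = [3.4785, 1.3252, 0.6626]

beam 1: φ=-90°, α=255°
  dir = (cos 255°, sin 255°) = (-0.2588, -0.9659); from cell (6,4)
  next x-line at t=2.7819, next y-line at t=0.3727; Δt_x=3.8637, Δt_y=1.0353
    y: enter (6,3) at t=0.3727
    y: enter (6,2) at t=1.4080
    y: enter (6,1) at t=2.4433
    x: enter (5,1) at t=2.7819
    y: enter (5,0) at t=3.4785 ← occupied
  → r_1 = 3.4785
beam 2: φ=0°, α=345°
  dir = (cos 345°, sin 345°) = (0.9659, -0.2588); from cell (6,4)
  next x-line at t=0.2899, next y-line at t=1.3909; Δt_x=1.0353, Δt_y=3.8637
    x: enter (7,4) at t=0.2899
    x: enter (8,4) at t=1.3252 ← occupied
  → r_2 = 1.3252
beam 3: φ=90°, α=75°
  dir = (cos 75°, sin 75°) = (0.2588, 0.9659); from cell (6,4)
  next x-line at t=1.0818, next y-line at t=0.6626; Δt_x=3.8637, Δt_y=1.0353
    y: enter (6,5) at t=0.6626 ← occupied
  → r_3 = 0.6626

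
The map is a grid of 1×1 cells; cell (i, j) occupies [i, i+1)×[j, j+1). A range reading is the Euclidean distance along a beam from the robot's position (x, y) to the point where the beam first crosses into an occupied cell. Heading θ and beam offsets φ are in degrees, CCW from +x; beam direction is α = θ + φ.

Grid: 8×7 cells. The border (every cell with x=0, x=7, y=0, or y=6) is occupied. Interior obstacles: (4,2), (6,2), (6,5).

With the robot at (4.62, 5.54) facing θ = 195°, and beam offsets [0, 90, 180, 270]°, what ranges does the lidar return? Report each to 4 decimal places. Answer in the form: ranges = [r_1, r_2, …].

ranges = [3.7477, 4.7002, 1.4287, 0.4762]

beam 1: φ=0°, α=195°
  direction (-0.9659, -0.2588); cell (4,5); t to first gridline: x 0.6419, y 2.0864 (then +1.0353 / +3.8637)
    (3,5) via x @ 0.6419
    (2,5) via x @ 1.6771
    (2,4) via y @ 2.0864
    (1,4) via x @ 2.7124
    (0,4) via x @ 3.7477  # hit
  → r_1 = 3.7477
beam 2: φ=90°, α=285°
  direction (0.2588, -0.9659); cell (4,5); t to first gridline: x 1.4682, y 0.5590 (then +3.8637 / +1.0353)
    (4,4) via y @ 0.5590
    (5,4) via x @ 1.4682
    (5,3) via y @ 1.5943
    (5,2) via y @ 2.6296
    (5,1) via y @ 3.6649
    (5,0) via y @ 4.7002  # hit
  → r_2 = 4.7002
beam 3: φ=180°, α=15°
  direction (0.9659, 0.2588); cell (4,5); t to first gridline: x 0.3934, y 1.7773 (then +1.0353 / +3.8637)
    (5,5) via x @ 0.3934
    (6,5) via x @ 1.4287  # hit
  → r_3 = 1.4287
beam 4: φ=270°, α=105°
  direction (-0.2588, 0.9659); cell (4,5); t to first gridline: x 2.3955, y 0.4762 (then +3.8637 / +1.0353)
    (4,6) via y @ 0.4762  # hit
  → r_4 = 0.4762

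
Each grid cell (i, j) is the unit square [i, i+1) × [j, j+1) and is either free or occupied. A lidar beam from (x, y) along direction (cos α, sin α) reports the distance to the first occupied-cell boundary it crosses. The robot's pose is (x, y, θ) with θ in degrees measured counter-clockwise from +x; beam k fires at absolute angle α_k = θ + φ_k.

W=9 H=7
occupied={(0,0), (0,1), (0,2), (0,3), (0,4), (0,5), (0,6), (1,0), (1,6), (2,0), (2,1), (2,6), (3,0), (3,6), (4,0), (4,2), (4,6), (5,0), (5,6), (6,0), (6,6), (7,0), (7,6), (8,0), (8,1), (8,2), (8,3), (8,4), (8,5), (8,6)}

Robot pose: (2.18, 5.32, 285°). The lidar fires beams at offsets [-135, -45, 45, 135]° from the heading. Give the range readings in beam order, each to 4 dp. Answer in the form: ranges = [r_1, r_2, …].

beam 1: φ=-135°, α=150°
  cosα=-0.8660 sinα=0.5000 | (2,5) | tMaxX 0.2078 tMaxY 1.3600 | tΔX 1.1547 tΔY 2.0000
    t=0.2078 [x] (1,5)
    t=1.3600 [y] (1,6) — stop
  → r_1 = 1.3600
beam 2: φ=-45°, α=240°
  cosα=-0.5000 sinα=-0.8660 | (2,5) | tMaxX 0.3600 tMaxY 0.3695 | tΔX 2.0000 tΔY 1.1547
    t=0.3600 [x] (1,5)
    t=0.3695 [y] (1,4)
    t=1.5242 [y] (1,3)
    t=2.3600 [x] (0,3) — stop
  → r_2 = 2.3600
beam 3: φ=45°, α=330°
  cosα=0.8660 sinα=-0.5000 | (2,5) | tMaxX 0.9469 tMaxY 0.6400 | tΔX 1.1547 tΔY 2.0000
    t=0.6400 [y] (2,4)
    t=0.9469 [x] (3,4)
    t=2.1016 [x] (4,4)
    t=2.6400 [y] (4,3)
    t=3.2563 [x] (5,3)
    t=4.4110 [x] (6,3)
    t=4.6400 [y] (6,2)
    t=5.5657 [x] (7,2)
    t=6.6400 [y] (7,1)
    t=6.7204 [x] (8,1) — stop
  → r_3 = 6.7204
beam 4: φ=135°, α=60°
  cosα=0.5000 sinα=0.8660 | (2,5) | tMaxX 1.6400 tMaxY 0.7852 | tΔX 2.0000 tΔY 1.1547
    t=0.7852 [y] (2,6) — stop
  → r_4 = 0.7852

ranges = [1.3600, 2.3600, 6.7204, 0.7852]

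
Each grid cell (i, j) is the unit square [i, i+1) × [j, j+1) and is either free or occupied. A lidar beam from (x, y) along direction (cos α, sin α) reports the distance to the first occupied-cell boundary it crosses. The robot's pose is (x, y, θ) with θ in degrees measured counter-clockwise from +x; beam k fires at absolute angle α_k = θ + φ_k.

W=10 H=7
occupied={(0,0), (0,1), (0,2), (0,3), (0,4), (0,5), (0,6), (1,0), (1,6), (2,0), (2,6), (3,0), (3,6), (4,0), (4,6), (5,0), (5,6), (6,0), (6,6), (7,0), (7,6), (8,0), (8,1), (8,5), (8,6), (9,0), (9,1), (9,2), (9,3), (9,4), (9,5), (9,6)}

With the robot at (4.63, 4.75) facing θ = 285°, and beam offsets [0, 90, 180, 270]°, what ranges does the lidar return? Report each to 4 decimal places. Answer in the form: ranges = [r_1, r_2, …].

ranges = [3.8823, 3.4889, 1.2941, 3.7581]

beam 1: φ=0°, α=285°
  dir = (cos 285°, sin 285°) = (0.2588, -0.9659); from cell (4,4)
  next x-line at t=1.4296, next y-line at t=0.7765; Δt_x=3.8637, Δt_y=1.0353
    y: enter (4,3) at t=0.7765
    x: enter (5,3) at t=1.4296
    y: enter (5,2) at t=1.8117
    y: enter (5,1) at t=2.8470
    y: enter (5,0) at t=3.8823 ← occupied
  → r_1 = 3.8823
beam 2: φ=90°, α=15°
  dir = (cos 15°, sin 15°) = (0.9659, 0.2588); from cell (4,4)
  next x-line at t=0.3831, next y-line at t=0.9659; Δt_x=1.0353, Δt_y=3.8637
    x: enter (5,4) at t=0.3831
    y: enter (5,5) at t=0.9659
    x: enter (6,5) at t=1.4183
    x: enter (7,5) at t=2.4536
    x: enter (8,5) at t=3.4889 ← occupied
  → r_2 = 3.4889
beam 3: φ=180°, α=105°
  dir = (cos 105°, sin 105°) = (-0.2588, 0.9659); from cell (4,4)
  next x-line at t=2.4341, next y-line at t=0.2588; Δt_x=3.8637, Δt_y=1.0353
    y: enter (4,5) at t=0.2588
    y: enter (4,6) at t=1.2941 ← occupied
  → r_3 = 1.2941
beam 4: φ=270°, α=195°
  dir = (cos 195°, sin 195°) = (-0.9659, -0.2588); from cell (4,4)
  next x-line at t=0.6522, next y-line at t=2.8978; Δt_x=1.0353, Δt_y=3.8637
    x: enter (3,4) at t=0.6522
    x: enter (2,4) at t=1.6875
    x: enter (1,4) at t=2.7228
    y: enter (1,3) at t=2.8978
    x: enter (0,3) at t=3.7581 ← occupied
  → r_4 = 3.7581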